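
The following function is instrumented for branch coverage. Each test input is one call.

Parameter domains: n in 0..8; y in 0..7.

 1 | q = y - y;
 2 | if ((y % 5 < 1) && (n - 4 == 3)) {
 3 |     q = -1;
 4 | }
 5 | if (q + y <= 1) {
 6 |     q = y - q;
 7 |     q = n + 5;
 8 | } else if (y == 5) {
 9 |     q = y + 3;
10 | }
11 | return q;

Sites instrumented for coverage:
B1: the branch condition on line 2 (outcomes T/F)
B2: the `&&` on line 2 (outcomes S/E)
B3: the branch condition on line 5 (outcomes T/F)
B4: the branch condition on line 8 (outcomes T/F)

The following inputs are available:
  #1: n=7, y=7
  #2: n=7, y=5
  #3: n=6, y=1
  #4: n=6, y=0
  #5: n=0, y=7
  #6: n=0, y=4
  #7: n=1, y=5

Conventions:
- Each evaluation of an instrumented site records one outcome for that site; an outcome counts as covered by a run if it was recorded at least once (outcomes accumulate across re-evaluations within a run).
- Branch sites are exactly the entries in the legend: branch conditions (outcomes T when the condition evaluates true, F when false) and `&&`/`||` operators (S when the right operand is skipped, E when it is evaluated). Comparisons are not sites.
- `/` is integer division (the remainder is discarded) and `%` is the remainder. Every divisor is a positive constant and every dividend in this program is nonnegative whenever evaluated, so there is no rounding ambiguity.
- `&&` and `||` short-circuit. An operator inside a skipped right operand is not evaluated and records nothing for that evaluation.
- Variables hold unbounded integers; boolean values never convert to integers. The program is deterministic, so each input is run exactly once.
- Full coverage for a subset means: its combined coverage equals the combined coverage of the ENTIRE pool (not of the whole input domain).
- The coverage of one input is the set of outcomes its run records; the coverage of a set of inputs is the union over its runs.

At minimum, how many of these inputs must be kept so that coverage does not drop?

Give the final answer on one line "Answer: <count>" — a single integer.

input #1, n=7, y=7: outcomes B1=F, B2=S, B3=F, B4=F
input #2, n=7, y=5: outcomes B1=T, B2=E, B3=F, B4=T
input #3, n=6, y=1: outcomes B1=F, B2=S, B3=T
input #4, n=6, y=0: outcomes B1=F, B2=E, B3=T
input #5, n=0, y=7: outcomes B1=F, B2=S, B3=F, B4=F
input #6, n=0, y=4: outcomes B1=F, B2=S, B3=F, B4=F
input #7, n=1, y=5: outcomes B1=F, B2=E, B3=F, B4=T
union over all inputs: B1=T, B1=F, B2=S, B2=E, B3=T, B3=F, B4=T, B4=F (8 outcomes)
every size-1 subset falls short of the 8 outcomes (best: 4/8)
every size-2 subset falls short of the 8 outcomes (best: 7/8)
size 3: inputs {1, 2, 3} cover all 8 outcomes, and no lexicographically smaller subset of this size does

Answer: 3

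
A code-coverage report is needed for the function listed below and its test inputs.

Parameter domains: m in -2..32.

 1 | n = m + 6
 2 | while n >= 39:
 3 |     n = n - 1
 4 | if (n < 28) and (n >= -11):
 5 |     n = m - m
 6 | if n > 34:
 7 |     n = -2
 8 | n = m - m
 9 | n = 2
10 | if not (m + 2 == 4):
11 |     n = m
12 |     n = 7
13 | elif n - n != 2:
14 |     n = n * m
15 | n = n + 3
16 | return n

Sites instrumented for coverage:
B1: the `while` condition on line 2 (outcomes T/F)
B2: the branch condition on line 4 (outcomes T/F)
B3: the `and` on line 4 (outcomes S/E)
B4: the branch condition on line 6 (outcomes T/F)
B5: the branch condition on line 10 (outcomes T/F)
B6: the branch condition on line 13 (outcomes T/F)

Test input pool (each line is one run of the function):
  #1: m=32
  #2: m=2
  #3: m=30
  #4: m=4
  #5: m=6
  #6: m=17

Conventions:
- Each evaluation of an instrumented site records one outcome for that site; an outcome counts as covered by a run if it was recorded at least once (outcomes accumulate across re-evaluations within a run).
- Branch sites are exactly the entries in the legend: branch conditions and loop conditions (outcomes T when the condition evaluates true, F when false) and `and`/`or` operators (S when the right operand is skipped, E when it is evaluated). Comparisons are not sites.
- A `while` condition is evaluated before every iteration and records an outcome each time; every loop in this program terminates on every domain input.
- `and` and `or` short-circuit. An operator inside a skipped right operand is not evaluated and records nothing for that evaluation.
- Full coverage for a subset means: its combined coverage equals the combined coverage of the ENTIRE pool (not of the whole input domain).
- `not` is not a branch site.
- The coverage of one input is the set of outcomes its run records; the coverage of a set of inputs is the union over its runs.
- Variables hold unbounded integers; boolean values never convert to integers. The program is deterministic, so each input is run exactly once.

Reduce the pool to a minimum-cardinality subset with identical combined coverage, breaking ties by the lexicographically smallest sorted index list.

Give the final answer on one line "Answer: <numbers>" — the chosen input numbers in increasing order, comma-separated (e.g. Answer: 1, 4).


#1 (m=32) -> B1->F, B3->S, B2->F, B4->T, B5->T; covered: B1=F, B2=F, B3=S, B4=T, B5=T
#2 (m=2) -> B1->F, B3->E, B2->T, B4->F, B5->F, B6->T; covered: B1=F, B2=T, B3=E, B4=F, B5=F, B6=T
#3 (m=30) -> B1->F, B3->S, B2->F, B4->T, B5->T; covered: B1=F, B2=F, B3=S, B4=T, B5=T
#4 (m=4) -> B1->F, B3->E, B2->T, B4->F, B5->T; covered: B1=F, B2=T, B3=E, B4=F, B5=T
#5 (m=6) -> B1->F, B3->E, B2->T, B4->F, B5->T; covered: B1=F, B2=T, B3=E, B4=F, B5=T
#6 (m=17) -> B1->F, B3->E, B2->T, B4->F, B5->T; covered: B1=F, B2=T, B3=E, B4=F, B5=T
the full pool covers 10 outcomes: B1=F, B2=T, B2=F, B3=S, B3=E, B4=T, B4=F, B5=T, B5=F, B6=T
size 1 is not enough: best union over all size-1 subsets is 6/10
size 2: inputs {1, 2} cover all 10 outcomes, and no lexicographically smaller subset of this size does
Answer: 1, 2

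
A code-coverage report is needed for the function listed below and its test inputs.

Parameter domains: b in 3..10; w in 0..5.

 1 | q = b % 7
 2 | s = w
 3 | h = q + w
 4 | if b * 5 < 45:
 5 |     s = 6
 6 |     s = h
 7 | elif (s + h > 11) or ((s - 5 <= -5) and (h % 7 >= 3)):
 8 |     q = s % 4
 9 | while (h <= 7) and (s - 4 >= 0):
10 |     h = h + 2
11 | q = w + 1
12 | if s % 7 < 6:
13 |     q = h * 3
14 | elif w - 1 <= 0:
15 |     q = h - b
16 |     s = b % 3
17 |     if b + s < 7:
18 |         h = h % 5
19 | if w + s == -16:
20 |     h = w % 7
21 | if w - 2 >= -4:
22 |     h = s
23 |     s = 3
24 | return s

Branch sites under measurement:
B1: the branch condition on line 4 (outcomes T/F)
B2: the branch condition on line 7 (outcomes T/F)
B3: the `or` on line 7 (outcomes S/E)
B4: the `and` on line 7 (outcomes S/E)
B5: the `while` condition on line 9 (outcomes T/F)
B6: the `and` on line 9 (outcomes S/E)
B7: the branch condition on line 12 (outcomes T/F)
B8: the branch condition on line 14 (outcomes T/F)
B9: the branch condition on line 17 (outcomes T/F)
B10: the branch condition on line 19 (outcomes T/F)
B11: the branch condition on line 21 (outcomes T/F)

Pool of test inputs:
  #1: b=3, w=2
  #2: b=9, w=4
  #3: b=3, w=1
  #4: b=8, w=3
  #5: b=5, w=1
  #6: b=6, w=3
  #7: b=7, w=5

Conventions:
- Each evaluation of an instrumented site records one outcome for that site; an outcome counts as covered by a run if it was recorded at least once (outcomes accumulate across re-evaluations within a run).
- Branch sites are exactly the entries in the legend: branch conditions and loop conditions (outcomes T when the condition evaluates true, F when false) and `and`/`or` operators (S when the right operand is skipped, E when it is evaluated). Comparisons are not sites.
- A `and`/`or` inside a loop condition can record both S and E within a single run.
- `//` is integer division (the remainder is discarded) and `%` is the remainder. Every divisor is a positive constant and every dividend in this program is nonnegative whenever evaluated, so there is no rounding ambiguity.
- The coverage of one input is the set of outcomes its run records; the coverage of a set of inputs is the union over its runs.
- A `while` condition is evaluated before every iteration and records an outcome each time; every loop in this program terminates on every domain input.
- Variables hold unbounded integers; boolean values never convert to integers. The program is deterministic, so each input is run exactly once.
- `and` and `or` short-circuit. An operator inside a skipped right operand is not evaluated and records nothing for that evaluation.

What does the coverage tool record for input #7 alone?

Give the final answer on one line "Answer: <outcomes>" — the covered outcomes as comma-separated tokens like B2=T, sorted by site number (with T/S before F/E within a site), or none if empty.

Event log for input #7 (b=7, w=5):
  B1->T, B6->E, B5->T, B6->E, B5->T, B6->S, B5->F, B7->T, B10->F, B11->T
deduplicating events, the covered set is: B1=T, B5=T, B5=F, B6=S, B6=E, B7=T, B10=F, B11=T

Answer: B1=T, B5=T, B5=F, B6=S, B6=E, B7=T, B10=F, B11=T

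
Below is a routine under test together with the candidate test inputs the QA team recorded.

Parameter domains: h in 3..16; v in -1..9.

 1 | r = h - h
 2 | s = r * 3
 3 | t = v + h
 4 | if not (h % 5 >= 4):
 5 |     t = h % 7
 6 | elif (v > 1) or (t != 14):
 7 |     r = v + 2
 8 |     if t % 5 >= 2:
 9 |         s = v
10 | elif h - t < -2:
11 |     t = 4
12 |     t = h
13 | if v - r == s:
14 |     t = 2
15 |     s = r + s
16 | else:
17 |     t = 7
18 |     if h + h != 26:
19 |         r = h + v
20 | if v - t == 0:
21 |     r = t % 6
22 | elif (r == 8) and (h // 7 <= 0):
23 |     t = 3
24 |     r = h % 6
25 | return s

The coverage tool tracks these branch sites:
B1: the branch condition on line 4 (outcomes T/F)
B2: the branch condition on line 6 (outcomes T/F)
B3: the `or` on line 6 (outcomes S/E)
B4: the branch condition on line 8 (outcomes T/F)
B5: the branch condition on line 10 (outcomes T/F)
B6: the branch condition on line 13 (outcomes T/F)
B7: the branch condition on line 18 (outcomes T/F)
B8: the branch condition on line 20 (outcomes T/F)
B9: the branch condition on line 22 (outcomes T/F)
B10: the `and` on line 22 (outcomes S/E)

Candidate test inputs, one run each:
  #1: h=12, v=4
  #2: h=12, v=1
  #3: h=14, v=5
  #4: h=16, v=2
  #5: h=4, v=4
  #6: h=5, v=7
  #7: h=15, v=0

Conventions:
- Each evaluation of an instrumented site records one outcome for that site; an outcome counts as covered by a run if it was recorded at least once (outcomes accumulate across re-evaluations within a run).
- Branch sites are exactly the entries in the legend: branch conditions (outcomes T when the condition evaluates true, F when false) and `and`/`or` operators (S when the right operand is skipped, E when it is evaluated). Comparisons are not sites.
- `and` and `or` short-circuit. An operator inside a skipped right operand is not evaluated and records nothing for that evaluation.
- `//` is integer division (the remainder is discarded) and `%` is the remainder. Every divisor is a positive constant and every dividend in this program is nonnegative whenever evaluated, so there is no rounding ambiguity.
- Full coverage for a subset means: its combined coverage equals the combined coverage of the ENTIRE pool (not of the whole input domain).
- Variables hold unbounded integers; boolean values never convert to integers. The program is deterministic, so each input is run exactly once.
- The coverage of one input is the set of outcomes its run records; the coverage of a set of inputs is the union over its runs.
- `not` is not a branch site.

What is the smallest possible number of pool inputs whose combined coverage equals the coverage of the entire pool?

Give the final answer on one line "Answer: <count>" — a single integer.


input #1, h=12, v=4: outcomes B1=T, B6=F, B7=T, B8=F, B9=F, B10=S
input #2, h=12, v=1: outcomes B1=T, B6=F, B7=T, B8=F, B9=F, B10=S
input #3, h=14, v=5: outcomes B1=F, B2=T, B3=S, B4=T, B6=F, B7=T, B8=F, B9=F, B10=S
input #4, h=16, v=2: outcomes B1=T, B6=F, B7=T, B8=F, B9=F, B10=S
input #5, h=4, v=4: outcomes B1=F, B2=T, B3=S, B4=T, B6=F, B7=T, B8=F, B9=T, B10=E
input #6, h=5, v=7: outcomes B1=T, B6=F, B7=T, B8=T
input #7, h=15, v=0: outcomes B1=T, B6=T, B8=F, B9=F, B10=S
the full pool covers 14 outcomes: B1=T, B1=F, B2=T, B3=S, B4=T, B6=T, B6=F, B7=T, B8=T, B8=F, B9=T, B9=F, B10=S, B10=E
size 1 is not enough: best union over all size-1 subsets is 9/14
size 2 is not enough: best union over all size-2 subsets is 13/14
the canonical winner is {5, 6, 7}: size 3, full 14-outcome coverage, earliest index list among size-3 covers
Answer: 3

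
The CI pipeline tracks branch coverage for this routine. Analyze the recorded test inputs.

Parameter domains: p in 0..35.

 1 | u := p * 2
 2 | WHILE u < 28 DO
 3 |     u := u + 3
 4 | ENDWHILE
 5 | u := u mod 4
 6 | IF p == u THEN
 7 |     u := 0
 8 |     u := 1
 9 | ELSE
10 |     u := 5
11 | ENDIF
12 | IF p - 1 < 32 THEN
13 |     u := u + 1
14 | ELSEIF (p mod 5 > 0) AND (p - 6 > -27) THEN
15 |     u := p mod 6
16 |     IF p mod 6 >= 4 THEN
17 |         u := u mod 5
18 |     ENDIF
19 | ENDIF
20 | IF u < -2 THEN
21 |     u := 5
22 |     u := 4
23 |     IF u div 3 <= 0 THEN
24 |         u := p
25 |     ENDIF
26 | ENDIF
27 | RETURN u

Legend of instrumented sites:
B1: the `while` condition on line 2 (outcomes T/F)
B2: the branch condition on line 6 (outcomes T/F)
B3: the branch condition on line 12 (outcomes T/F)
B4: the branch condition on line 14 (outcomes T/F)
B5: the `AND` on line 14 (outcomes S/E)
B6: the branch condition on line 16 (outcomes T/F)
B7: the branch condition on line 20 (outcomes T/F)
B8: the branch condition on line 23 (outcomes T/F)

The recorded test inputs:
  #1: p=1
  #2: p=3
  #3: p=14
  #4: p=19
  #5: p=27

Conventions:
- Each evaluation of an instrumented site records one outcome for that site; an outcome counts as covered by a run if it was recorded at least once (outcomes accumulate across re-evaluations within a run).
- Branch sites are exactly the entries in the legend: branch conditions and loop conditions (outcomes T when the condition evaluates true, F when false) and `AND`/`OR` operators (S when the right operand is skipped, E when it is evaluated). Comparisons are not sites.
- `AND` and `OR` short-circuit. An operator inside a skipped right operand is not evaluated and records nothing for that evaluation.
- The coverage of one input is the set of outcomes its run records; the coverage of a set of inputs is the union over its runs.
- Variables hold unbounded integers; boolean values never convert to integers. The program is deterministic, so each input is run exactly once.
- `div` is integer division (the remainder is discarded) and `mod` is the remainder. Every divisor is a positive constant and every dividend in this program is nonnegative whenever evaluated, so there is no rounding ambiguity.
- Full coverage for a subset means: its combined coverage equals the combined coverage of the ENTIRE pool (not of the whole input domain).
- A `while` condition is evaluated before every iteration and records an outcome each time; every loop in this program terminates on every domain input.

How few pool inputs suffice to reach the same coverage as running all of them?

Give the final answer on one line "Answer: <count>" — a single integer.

#1 (p=1) -> B1->T, B1->T, B1->T, B1->T, B1->T, B1->T, B1->T, B1->T, B1->T, B1->F, B2->T, B3->T, B7->F; covered: B1=T, B1=F, B2=T, B3=T, B7=F
#2 (p=3) -> B1->T, B1->T, B1->T, B1->T, B1->T, B1->T, B1->T, B1->T, B1->F, B2->F, B3->T, B7->F; covered: B1=T, B1=F, B2=F, B3=T, B7=F
#3 (p=14) -> B1->F, B2->F, B3->T, B7->F; covered: B1=F, B2=F, B3=T, B7=F
#4 (p=19) -> B1->F, B2->F, B3->T, B7->F; covered: B1=F, B2=F, B3=T, B7=F
#5 (p=27) -> B1->F, B2->F, B3->T, B7->F; covered: B1=F, B2=F, B3=T, B7=F
union over all inputs: B1=T, B1=F, B2=T, B2=F, B3=T, B7=F (6 outcomes)
every size-1 subset falls short of the 6 outcomes (best: 5/6)
at size 2, {1, 2} reaches all 6 outcomes; every lexicographically earlier size-2 subset fails

Answer: 2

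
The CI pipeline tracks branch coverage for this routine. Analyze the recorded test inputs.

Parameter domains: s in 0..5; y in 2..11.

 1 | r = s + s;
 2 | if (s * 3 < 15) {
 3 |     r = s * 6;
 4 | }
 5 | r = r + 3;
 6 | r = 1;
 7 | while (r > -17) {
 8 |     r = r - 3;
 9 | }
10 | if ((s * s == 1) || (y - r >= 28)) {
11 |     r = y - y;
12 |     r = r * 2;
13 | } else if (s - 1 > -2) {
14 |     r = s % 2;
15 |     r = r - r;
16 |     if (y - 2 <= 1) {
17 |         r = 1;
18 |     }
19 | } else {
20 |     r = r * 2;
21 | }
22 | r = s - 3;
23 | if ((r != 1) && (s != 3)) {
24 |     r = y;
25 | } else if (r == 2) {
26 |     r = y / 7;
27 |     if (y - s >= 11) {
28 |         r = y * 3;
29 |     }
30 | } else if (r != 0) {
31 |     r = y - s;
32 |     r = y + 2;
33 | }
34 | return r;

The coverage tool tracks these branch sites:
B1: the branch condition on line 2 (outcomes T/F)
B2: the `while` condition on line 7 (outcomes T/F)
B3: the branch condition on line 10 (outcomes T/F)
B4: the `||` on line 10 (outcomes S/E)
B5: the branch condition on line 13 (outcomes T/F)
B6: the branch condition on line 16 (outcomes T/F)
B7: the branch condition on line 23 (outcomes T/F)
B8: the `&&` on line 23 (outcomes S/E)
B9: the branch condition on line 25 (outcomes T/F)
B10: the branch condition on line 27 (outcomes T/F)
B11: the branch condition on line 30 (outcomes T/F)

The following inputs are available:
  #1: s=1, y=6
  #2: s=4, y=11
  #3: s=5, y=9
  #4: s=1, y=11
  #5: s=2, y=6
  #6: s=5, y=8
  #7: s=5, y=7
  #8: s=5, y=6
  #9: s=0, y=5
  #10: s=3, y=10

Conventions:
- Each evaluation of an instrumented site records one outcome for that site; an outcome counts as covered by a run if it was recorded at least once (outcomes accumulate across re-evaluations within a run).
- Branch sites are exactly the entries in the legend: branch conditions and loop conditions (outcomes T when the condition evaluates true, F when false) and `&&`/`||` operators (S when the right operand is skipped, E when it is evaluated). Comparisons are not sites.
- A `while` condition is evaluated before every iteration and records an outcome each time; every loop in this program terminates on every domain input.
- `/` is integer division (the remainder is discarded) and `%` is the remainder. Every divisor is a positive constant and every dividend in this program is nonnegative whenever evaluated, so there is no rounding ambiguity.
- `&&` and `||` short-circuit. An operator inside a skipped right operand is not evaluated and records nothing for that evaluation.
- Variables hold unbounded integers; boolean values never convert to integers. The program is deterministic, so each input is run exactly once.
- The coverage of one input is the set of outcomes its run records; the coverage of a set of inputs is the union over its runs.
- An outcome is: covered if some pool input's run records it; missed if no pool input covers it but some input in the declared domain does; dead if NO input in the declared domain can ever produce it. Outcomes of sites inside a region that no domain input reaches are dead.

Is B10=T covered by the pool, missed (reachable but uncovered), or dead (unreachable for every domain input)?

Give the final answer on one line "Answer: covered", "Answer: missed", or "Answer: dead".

no pool input records B10=T
checking all 60 inputs in the declared domain: B10=T is never recorded -> dead

Answer: dead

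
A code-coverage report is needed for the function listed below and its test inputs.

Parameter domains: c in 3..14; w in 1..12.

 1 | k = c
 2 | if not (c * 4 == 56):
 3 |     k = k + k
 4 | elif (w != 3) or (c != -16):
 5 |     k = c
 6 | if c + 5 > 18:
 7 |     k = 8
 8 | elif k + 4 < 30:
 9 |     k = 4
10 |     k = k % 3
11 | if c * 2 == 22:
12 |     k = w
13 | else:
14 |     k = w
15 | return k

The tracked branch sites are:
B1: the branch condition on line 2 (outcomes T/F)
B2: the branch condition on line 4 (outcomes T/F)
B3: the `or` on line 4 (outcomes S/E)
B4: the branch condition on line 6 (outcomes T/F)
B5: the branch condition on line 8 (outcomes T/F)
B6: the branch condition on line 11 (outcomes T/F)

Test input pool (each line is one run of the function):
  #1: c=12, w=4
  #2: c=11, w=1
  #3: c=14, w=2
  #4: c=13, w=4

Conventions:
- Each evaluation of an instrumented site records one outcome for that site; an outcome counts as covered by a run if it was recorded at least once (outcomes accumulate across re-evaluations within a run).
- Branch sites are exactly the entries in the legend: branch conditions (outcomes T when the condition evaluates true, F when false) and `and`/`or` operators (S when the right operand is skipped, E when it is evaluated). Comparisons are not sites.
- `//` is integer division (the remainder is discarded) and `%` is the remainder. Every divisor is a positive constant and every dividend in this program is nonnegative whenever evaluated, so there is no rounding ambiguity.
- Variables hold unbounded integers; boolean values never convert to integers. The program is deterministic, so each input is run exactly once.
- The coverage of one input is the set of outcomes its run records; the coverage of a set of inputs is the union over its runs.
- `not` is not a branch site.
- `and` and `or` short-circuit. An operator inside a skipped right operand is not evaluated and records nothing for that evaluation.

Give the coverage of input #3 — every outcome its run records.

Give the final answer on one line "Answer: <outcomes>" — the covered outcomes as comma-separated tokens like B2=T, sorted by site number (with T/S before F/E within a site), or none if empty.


Simulating input #3 (c=14, w=2) step by step:
  B1->F, B3->S, B2->T, B4->T, B6->F
as a set, this run covers: B1=F, B2=T, B3=S, B4=T, B6=F
Answer: B1=F, B2=T, B3=S, B4=T, B6=F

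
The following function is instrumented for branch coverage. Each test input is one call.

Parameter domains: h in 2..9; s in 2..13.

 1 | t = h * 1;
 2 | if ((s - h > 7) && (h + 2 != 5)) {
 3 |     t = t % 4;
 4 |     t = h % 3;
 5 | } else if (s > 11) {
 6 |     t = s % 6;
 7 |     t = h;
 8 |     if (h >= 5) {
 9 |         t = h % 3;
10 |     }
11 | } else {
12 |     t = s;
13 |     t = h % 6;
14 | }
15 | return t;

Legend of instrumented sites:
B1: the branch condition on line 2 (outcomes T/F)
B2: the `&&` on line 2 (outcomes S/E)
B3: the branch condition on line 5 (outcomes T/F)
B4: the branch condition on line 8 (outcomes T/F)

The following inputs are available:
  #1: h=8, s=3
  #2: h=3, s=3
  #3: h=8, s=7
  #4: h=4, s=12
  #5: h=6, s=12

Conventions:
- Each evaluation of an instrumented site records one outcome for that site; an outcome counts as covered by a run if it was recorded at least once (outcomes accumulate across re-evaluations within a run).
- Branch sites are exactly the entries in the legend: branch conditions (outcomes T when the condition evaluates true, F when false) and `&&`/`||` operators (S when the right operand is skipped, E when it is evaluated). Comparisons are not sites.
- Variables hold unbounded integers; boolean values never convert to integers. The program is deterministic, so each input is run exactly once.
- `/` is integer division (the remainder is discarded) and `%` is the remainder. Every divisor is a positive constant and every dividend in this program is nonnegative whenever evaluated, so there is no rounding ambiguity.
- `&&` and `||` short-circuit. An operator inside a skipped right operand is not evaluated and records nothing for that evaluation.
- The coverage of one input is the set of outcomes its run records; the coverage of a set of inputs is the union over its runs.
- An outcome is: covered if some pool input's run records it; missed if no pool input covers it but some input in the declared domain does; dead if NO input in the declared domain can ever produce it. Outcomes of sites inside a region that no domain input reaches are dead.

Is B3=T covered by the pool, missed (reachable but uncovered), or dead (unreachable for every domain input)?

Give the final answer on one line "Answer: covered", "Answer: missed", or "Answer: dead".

B3=T is recorded by pool input(s) 5 -> covered

Answer: covered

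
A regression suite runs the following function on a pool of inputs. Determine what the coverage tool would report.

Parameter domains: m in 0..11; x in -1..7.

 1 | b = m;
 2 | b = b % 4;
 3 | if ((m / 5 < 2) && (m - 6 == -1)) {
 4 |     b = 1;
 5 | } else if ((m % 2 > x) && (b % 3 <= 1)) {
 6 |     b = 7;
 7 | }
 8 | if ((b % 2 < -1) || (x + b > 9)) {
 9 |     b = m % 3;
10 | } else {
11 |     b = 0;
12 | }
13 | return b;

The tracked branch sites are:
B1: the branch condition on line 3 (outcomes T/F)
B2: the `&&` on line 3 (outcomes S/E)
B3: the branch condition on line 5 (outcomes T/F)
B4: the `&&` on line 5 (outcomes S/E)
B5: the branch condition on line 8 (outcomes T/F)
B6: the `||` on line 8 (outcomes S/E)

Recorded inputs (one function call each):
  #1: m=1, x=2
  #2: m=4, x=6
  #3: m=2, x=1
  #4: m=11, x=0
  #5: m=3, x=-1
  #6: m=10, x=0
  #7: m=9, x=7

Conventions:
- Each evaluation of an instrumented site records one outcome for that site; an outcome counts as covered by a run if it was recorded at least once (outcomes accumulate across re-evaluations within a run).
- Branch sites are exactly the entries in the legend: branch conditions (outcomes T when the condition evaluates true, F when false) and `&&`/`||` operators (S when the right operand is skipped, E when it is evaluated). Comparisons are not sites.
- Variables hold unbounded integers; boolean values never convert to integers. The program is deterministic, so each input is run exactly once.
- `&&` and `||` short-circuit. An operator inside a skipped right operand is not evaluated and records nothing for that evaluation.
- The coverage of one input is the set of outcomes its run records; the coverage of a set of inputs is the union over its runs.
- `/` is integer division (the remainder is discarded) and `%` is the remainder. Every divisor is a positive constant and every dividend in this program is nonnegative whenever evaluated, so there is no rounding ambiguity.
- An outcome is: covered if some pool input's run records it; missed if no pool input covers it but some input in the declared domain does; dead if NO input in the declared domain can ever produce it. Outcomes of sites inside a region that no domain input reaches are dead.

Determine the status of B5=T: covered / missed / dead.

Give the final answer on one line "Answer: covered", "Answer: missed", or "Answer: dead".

no pool input records B5=T
but domain input (m=3, x=7) does record it -> reachable, so missed

Answer: missed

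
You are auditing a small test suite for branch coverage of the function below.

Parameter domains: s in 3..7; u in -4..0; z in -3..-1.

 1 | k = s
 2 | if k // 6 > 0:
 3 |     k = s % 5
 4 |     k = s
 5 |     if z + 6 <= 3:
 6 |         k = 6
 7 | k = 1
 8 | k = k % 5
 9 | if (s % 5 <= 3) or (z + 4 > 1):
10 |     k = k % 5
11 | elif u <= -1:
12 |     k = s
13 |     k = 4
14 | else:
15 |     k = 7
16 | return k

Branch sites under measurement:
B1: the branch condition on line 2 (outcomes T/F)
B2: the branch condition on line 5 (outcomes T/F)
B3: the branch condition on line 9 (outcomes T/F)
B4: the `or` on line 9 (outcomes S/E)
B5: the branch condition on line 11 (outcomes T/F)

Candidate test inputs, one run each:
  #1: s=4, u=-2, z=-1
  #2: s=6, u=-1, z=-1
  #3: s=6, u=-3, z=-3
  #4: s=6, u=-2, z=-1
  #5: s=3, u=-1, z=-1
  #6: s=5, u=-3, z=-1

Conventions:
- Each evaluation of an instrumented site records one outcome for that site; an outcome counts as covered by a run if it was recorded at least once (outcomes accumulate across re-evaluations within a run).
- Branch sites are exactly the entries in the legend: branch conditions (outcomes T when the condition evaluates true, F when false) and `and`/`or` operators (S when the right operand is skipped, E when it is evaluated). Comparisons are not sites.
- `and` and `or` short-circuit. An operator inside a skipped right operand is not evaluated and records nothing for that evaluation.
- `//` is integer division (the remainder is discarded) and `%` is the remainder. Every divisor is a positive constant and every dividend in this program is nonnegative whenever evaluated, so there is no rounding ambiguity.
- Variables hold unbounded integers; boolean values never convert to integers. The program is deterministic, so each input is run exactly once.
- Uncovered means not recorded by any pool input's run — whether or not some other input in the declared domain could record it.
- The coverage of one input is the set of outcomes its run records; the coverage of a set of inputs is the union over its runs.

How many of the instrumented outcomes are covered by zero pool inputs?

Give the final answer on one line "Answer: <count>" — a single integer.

input #1, s=4, u=-2, z=-1: events B1->F, B4->E, B3->T; outcomes B1=F, B3=T, B4=E
input #2, s=6, u=-1, z=-1: events B1->T, B2->F, B4->S, B3->T; outcomes B1=T, B2=F, B3=T, B4=S
input #3, s=6, u=-3, z=-3: events B1->T, B2->T, B4->S, B3->T; outcomes B1=T, B2=T, B3=T, B4=S
input #4, s=6, u=-2, z=-1: events B1->T, B2->F, B4->S, B3->T; outcomes B1=T, B2=F, B3=T, B4=S
input #5, s=3, u=-1, z=-1: events B1->F, B4->S, B3->T; outcomes B1=F, B3=T, B4=S
input #6, s=5, u=-3, z=-1: events B1->F, B4->S, B3->T; outcomes B1=F, B3=T, B4=S
union over the pool: B1=T, B1=F, B2=T, B2=F, B3=T, B4=S, B4=E
uncovered (3 of 10): B3=F, B5=T, B5=F

Answer: 3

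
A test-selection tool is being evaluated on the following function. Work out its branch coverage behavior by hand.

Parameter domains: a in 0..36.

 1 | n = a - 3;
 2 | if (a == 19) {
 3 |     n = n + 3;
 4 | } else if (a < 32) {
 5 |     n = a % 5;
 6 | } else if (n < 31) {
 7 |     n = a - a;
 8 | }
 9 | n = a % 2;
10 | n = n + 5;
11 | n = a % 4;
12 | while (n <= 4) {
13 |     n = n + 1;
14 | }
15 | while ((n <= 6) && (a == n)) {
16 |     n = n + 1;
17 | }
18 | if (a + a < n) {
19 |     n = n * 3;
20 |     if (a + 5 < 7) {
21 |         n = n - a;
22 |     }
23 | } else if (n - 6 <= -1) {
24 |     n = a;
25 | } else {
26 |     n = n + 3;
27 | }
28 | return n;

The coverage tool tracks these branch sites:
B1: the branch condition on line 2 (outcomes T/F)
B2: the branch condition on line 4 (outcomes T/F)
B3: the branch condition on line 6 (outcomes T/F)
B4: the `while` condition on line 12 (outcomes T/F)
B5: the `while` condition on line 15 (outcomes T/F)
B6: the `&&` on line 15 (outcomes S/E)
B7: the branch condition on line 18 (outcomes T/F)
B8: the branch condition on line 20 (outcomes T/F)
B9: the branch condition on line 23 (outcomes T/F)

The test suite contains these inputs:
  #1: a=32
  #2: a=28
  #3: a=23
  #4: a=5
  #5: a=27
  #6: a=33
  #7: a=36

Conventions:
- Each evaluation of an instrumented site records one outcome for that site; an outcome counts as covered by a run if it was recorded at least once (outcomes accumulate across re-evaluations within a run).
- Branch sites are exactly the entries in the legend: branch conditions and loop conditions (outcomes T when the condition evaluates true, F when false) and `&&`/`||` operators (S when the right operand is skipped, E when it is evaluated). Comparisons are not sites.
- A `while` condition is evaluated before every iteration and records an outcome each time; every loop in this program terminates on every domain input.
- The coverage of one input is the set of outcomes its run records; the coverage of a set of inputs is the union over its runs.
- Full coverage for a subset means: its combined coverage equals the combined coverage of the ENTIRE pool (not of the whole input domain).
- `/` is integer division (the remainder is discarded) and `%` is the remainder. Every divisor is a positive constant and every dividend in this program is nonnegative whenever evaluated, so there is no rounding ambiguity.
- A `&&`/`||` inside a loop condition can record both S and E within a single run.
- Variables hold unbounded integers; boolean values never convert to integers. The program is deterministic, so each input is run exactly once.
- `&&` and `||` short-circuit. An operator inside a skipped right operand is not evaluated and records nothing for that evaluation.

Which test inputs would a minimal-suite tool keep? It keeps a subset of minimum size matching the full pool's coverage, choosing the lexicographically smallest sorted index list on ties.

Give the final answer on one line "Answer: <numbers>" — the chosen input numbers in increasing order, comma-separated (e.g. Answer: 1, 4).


run #1 (a=32) records B1=F, B2=F, B3=T, B4=T, B4=F, B5=F, B6=E, B7=F, B9=T
run #2 (a=28) records B1=F, B2=T, B4=T, B4=F, B5=F, B6=E, B7=F, B9=T
run #3 (a=23) records B1=F, B2=T, B4=T, B4=F, B5=F, B6=E, B7=F, B9=T
run #4 (a=5) records B1=F, B2=T, B4=T, B4=F, B5=T, B5=F, B6=E, B7=F, B9=F
run #5 (a=27) records B1=F, B2=T, B4=T, B4=F, B5=F, B6=E, B7=F, B9=T
run #6 (a=33) records B1=F, B2=F, B3=T, B4=T, B4=F, B5=F, B6=E, B7=F, B9=T
run #7 (a=36) records B1=F, B2=F, B3=F, B4=T, B4=F, B5=F, B6=E, B7=F, B9=T
union over all inputs: B1=F, B2=T, B2=F, B3=T, B3=F, B4=T, B4=F, B5=T, B5=F, B6=E, B7=F, B9=T, B9=F (13 outcomes)
no size-1 subset reaches all 13 outcomes (best union: 9/13)
no size-2 subset reaches all 13 outcomes (best union: 12/13)
at size 3, {1, 4, 7} reaches all 13 outcomes; every lexicographically earlier size-3 subset fails
Answer: 1, 4, 7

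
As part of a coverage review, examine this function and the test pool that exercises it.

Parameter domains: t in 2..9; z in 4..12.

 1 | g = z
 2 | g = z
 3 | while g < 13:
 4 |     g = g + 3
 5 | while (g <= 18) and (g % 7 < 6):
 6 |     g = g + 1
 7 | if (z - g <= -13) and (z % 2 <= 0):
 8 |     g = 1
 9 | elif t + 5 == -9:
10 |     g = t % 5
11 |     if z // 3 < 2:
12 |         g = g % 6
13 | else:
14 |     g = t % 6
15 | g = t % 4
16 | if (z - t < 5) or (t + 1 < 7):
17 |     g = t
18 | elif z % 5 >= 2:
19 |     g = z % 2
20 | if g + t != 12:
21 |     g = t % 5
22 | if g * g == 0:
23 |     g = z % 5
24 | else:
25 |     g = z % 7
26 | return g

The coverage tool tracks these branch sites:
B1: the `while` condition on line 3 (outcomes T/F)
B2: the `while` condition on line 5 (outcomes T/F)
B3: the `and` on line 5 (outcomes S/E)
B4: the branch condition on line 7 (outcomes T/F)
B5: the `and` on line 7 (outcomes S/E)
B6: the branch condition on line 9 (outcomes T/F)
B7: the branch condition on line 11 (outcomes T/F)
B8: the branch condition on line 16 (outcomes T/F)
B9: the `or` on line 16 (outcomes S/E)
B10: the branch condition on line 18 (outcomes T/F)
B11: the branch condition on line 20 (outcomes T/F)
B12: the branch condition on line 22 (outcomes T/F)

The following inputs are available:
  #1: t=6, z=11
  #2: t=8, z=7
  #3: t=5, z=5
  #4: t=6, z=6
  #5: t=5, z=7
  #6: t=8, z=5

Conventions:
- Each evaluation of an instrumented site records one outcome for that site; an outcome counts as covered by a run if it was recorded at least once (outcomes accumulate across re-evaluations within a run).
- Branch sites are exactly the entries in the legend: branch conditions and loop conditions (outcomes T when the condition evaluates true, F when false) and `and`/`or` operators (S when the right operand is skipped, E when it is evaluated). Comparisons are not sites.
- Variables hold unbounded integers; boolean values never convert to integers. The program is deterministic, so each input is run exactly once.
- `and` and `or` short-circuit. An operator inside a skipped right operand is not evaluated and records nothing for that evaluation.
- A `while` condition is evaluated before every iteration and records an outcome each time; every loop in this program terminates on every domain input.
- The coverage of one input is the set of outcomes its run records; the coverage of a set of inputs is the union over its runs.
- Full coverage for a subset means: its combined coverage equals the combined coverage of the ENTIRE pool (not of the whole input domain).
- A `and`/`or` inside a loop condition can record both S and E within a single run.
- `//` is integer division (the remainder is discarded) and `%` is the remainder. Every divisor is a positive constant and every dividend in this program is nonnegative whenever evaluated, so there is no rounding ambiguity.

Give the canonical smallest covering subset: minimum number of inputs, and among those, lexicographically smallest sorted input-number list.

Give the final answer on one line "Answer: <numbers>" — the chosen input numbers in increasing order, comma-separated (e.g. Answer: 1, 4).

input #1, t=6, z=11: events B1->T, B1->F, B3->E, B2->T, B3->E, B2->T, B3->E, B2->T, B3->E, B2->T, B3->E, B2->T, B3->S, B2->F, ...; outcomes B1=T, B1=F, B2=T, B2=F, B3=S, B3=E, B4=F, B5=S, B6=F, B8=F, B9=E, B10=F, B11=T, B12=F
input #2, t=8, z=7: events B1->T, B1->T, B1->F, B3->E, B2->F, B5->S, B4->F, B6->F, B9->S, B8->T, B11->T, B12->F; outcomes B1=T, B1=F, B2=F, B3=E, B4=F, B5=S, B6=F, B8=T, B9=S, B11=T, B12=F
input #3, t=5, z=5: events B1->T, B1->T, B1->T, B1->F, B3->E, B2->T, B3->E, B2->T, B3->E, B2->T, B3->E, B2->T, B3->E, B2->T, ...; outcomes B1=T, B1=F, B2=T, B2=F, B3=S, B3=E, B4=F, B5=E, B6=F, B8=T, B9=S, B11=T, B12=T
input #4, t=6, z=6: events B1->T, B1->T, B1->T, B1->F, B3->E, B2->T, B3->E, B2->T, B3->E, B2->T, B3->E, B2->T, B3->S, B2->F, ...; outcomes B1=T, B1=F, B2=T, B2=F, B3=S, B3=E, B4=T, B5=E, B8=T, B9=S, B11=F, B12=F
input #5, t=5, z=7: events B1->T, B1->T, B1->F, B3->E, B2->F, B5->S, B4->F, B6->F, B9->S, B8->T, B11->T, B12->T; outcomes B1=T, B1=F, B2=F, B3=E, B4=F, B5=S, B6=F, B8=T, B9=S, B11=T, B12=T
input #6, t=8, z=5: events B1->T, B1->T, B1->T, B1->F, B3->E, B2->T, B3->E, B2->T, B3->E, B2->T, B3->E, B2->T, B3->E, B2->T, ...; outcomes B1=T, B1=F, B2=T, B2=F, B3=S, B3=E, B4=F, B5=E, B6=F, B8=T, B9=S, B11=T, B12=F
together the pool reaches 20 outcomes: B1=T, B1=F, B2=T, B2=F, B3=S, B3=E, B4=T, B4=F, B5=S, B5=E, B6=F, B8=T, B8=F, B9=S, B9=E, B10=F, B11=T, B11=F, B12=T, B12=F
no size-1 subset reaches all 20 outcomes (best union: 14/20)
no size-2 subset reaches all 20 outcomes (best union: 19/20)
size 3: inputs {1, 3, 4} cover all 20 outcomes, and no lexicographically smaller subset of this size does

Answer: 1, 3, 4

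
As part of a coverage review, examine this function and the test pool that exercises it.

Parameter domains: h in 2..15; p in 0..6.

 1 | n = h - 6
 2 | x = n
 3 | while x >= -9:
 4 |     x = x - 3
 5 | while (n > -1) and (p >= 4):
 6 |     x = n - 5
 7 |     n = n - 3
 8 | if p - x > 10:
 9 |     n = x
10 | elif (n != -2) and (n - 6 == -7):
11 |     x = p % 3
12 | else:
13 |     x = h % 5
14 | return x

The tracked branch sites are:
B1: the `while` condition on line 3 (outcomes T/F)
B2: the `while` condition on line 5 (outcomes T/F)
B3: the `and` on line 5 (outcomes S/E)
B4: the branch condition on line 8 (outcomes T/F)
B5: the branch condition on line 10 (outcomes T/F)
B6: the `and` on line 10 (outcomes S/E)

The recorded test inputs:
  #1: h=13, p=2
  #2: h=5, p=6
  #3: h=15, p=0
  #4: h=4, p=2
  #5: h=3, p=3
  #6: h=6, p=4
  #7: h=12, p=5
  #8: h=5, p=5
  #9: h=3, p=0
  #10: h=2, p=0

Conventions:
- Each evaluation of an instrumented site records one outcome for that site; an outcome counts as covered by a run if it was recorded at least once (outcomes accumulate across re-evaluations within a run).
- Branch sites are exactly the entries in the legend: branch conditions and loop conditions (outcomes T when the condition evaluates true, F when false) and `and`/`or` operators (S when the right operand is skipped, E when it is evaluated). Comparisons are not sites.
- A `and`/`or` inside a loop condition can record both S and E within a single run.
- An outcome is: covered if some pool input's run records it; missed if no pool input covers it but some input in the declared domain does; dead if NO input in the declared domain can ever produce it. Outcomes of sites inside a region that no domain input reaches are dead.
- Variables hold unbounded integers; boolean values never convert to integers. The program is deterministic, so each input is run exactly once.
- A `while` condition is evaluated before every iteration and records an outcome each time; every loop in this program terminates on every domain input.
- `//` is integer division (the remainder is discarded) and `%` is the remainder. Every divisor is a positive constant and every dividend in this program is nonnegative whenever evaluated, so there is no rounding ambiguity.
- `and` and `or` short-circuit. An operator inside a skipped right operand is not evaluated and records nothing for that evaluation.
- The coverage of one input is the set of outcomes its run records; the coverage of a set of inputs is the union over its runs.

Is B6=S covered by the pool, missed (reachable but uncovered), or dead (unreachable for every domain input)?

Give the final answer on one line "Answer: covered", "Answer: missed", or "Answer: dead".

no pool input records B6=S
but domain input (h=7, p=4) does record it -> reachable, so missed

Answer: missed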